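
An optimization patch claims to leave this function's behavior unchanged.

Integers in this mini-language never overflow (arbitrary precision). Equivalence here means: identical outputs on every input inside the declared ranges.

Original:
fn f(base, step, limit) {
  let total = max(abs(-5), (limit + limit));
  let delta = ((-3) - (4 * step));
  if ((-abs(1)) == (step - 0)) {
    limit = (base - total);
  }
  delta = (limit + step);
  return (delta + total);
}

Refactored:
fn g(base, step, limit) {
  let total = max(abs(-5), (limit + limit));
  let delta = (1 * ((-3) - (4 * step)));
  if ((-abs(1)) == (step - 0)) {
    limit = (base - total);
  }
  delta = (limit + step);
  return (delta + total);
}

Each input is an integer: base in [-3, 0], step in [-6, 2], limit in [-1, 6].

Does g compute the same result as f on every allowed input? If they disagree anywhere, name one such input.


Comparing the listings, the differences include: arithmetic usage differs, plus constant usage differs.
One worked example (base=-2, step=-2, limit=3) — f: total=6, then delta=5, then ((-abs(1)) == (step - 0)) is false, then delta=1, then returns 7; g: total=6, then delta=5, then ((-abs(1)) == (step - 0)) is false, then delta=1, then returns 7; agreement on 7.
An exhaustive pass over the 288 declared inputs shows identical outputs.
verdict: equivalent


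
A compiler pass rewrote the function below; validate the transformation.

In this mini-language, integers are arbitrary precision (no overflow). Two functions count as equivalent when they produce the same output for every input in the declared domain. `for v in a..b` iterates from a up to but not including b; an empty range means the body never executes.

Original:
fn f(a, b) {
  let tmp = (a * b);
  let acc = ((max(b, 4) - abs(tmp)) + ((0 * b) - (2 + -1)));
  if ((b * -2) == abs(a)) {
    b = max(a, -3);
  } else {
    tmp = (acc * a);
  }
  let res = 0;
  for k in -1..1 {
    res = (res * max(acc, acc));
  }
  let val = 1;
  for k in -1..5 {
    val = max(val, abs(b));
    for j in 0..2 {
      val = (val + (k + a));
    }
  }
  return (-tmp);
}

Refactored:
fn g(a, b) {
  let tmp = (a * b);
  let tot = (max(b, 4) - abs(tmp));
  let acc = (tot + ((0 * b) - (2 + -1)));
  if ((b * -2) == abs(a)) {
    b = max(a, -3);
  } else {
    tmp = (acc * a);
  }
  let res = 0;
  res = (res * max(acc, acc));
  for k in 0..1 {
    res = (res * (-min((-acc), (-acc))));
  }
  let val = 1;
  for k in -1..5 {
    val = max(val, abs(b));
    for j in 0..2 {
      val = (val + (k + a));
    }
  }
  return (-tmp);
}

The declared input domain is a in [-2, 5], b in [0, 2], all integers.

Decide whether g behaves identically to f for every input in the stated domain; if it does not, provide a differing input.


The two are interchangeable: loop structure differs; also statement counts differ; also local variable names differ; also min/max/abs usage differs; also arithmetic usage differs, and every declared input agrees.
Tracing a=0, b=0: f: tmp := 0 | acc := 3 | ((b * -2) == abs(a)): true | b := 0 | res := 0 | iter k=-1: | res := 0 | iter k=0: | res := 0 | val := 1 | iter k=-1: | val := 1 | iter j=0: | val := 0 | iter j=1: | val := -1 | iter k=0: | val := 0 | iter j=0: | val := 0 | iter j=1: | val := 0 | iter k=1: | val := 0 | iter j=0: | val := 1 | iter j=1: | val := 2 | iter k=2: | val := 2 | iter j=0: | val := 4 | iter j=1: | val := 6 | iter k=3: | val := 6 | iter j=0: | val := 9 | iter j=1: | val := 12 | iter k=4: | val := 12 | iter j=0: | val := 16 | iter j=1: | val := 20 | result 0 | g: tmp := 0 | tot := 4 | acc := 3 | ((b * -2) == abs(a)): true | b := 0 | res := 0 | res := 0 | iter k=0: | res := 0 | val := 1 | iter k=-1: | val := 1 | iter j=0: | val := 0 | iter j=1: | val := -1 | iter k=0: | val := 0 | iter j=0: | val := 0 | iter j=1: | val := 0 | iter k=1: | val := 0 | iter j=0: | val := 1 | iter j=1: | val := 2 | iter k=2: | val := 2 | iter j=0: | val := 4 | iter j=1: | val := 6 | iter k=3: | val := 6 | iter j=0: | val := 9 | iter j=1: | val := 12 | iter k=4: | val := 12 | iter j=0: | val := 16 | iter j=1: | val := 20 | result 0 — matching result 0.
Sweeping the whole domain (24 inputs) finds no disagreement.
verdict: equivalent


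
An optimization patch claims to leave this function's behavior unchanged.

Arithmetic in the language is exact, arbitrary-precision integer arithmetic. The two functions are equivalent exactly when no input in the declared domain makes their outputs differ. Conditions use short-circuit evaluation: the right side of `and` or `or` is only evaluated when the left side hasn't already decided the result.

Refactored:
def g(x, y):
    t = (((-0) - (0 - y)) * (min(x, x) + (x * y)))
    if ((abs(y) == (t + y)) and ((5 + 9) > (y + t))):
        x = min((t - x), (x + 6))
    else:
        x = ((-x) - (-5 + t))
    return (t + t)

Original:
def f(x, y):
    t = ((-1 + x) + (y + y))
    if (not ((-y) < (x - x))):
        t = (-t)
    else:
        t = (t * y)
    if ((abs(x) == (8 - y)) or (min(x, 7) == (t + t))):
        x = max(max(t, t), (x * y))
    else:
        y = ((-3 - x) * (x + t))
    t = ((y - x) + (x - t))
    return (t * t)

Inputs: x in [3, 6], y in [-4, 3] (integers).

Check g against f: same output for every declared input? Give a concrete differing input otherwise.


Try x=3, y=-4.
f: t=-6, then (not ((-y) < (x - x))) is true, then t=6, then ((abs(x) == (8 - y)) or (min(x, 7) == (t + t))) is false, then y=-54, then t=-60, then returns 3600
g: t=36, then ((abs(y) == (t + y)) and ((5 + 9) > (y + t))) is false, then x=-34, then returns 72
3600 != 72, so the rewrite changes behavior.
verdict: not equivalent; witness: x=3, y=-4


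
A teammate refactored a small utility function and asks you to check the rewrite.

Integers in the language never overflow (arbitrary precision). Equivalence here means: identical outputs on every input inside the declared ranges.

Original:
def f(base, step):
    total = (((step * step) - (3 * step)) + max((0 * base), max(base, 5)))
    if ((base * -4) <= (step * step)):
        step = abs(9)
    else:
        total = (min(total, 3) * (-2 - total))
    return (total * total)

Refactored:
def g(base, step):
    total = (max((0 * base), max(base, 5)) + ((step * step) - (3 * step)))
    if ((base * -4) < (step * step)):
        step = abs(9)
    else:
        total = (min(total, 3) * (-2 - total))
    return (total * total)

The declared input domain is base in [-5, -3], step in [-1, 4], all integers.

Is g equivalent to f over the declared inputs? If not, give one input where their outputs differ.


Try base=-4, step=4.
f: total=9, then ((base * -4) <= (step * step)) is true, then step=9, then returns 81
g: total=9, then ((base * -4) < (step * step)) is false, then total=-33, then returns 1089
81 != 1089, so the rewrite changes behavior.
verdict: not equivalent; witness: base=-4, step=4


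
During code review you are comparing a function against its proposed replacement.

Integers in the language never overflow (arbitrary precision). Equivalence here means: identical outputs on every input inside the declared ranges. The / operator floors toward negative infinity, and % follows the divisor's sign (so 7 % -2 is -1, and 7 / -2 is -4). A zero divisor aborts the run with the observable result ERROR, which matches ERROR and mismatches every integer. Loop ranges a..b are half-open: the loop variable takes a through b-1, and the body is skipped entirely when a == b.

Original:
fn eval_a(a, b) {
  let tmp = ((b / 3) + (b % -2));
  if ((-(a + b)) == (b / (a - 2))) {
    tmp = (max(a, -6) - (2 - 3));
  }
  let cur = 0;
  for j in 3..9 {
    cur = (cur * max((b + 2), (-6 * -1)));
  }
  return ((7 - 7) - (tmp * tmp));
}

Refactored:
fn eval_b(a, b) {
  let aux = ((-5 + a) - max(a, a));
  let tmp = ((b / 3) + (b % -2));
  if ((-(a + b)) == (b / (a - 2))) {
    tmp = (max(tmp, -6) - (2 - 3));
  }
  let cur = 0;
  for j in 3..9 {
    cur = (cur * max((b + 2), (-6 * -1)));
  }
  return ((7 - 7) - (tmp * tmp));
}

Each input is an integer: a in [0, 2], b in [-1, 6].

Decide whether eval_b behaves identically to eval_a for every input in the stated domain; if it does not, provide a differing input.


These are not equivalent — on a=0, b=1 the outputs split (-1 vs 0).
eval_a: tmp=-1, then ((-(a + b)) == (b / (a - 2))) is true, then tmp=1, then cur=0, then (j=3), then cur=0, then (j=4), then cur=0, then (j=5), then cur=0, then (j=6), then cur=0, then (j=7), then cur=0, then (j=8), then cur=0, then returns -1
eval_b: aux=-5, then tmp=-1, then ((-(a + b)) == (b / (a - 2))) is true, then tmp=0, then cur=0, then (j=3), then cur=0, then (j=4), then cur=0, then (j=5), then cur=0, then (j=6), then cur=0, then (j=7), then cur=0, then (j=8), then cur=0, then returns 0
verdict: not equivalent; witness: a=0, b=1


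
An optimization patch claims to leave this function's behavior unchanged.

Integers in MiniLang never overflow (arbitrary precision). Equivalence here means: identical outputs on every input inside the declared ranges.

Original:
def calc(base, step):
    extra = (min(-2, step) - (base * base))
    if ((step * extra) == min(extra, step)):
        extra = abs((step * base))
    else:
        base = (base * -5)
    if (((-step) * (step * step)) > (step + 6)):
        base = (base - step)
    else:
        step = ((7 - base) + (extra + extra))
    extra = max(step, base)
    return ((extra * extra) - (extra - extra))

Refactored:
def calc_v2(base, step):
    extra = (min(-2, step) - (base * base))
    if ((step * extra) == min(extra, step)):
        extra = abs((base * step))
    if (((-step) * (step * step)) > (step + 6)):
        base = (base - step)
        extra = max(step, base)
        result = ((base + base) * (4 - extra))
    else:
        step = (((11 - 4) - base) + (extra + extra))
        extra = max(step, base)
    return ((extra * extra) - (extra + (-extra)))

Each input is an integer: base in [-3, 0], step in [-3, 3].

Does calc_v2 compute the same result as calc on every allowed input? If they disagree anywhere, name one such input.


Take base=-3, step=-3.
calc: extra becomes -12; next ((step * extra) == min(extra, step)) evaluates to false; next base becomes 15; next (((-step) * (step * step)) > (step + 6)) evaluates to true; next base becomes 18; next extra becomes 18; next final value 324
calc_v2: extra becomes -12; next ((step * extra) == min(extra, step)) evaluates to false; next (((-step) * (step * step)) > (step + 6)) evaluates to true; next base becomes 0; next extra becomes 0; next result becomes 0; next final value 0
324 and 0 differ, so these are not the same function on this domain.
verdict: not equivalent; witness: base=-3, step=-3


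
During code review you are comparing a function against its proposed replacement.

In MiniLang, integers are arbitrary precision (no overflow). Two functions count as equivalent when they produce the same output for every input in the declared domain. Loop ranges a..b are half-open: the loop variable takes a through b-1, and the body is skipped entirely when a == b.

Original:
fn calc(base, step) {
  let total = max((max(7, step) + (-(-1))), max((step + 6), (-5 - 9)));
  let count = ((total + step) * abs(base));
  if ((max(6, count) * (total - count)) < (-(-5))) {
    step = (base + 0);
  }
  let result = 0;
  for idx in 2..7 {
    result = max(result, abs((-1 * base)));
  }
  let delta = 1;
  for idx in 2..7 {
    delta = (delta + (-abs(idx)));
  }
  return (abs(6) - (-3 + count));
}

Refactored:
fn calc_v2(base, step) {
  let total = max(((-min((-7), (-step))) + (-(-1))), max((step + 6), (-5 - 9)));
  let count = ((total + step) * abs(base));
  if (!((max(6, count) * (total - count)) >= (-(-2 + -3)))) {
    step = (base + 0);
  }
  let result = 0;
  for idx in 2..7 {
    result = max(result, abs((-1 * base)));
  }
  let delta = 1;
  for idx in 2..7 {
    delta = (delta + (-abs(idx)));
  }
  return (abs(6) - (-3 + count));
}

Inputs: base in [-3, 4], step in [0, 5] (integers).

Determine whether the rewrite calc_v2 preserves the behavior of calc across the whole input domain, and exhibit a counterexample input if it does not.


Differences: arithmetic usage differs; and min/max/abs usage differs; and comparison usage differs; and boolean connective usage differs; and constant usage differs — yet all 48 inputs agree.
verdict: equivalent


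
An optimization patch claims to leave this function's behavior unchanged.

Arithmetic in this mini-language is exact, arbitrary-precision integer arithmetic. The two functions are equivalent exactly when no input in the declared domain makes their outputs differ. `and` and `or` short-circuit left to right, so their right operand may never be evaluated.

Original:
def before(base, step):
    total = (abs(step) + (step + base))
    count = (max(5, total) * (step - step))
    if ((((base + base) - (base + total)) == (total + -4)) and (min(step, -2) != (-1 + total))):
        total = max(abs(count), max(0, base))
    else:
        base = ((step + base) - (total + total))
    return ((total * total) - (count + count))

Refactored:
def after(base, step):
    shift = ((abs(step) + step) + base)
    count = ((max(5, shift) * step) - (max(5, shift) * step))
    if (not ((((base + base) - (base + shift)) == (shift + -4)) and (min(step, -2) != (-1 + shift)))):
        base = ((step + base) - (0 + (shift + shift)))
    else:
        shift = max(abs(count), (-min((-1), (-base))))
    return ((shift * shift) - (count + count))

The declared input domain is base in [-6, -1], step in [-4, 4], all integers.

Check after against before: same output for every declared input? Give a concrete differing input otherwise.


These are not equivalent — on base=-4, step=2 the outputs split (0 vs 1).
before: total = 0; count = 0; ((((base + base) - (base + total)) == (total + -4)) and (min(step, -2) != (-1 + total))) -> true; total = 0; return 0
after: shift = 0; count = 0; (not ((((base + base) - (base + shift)) == (shift + -4)) and (min(step, -2) != (-1 + shift)))) -> false; shift = 1; return 1
verdict: not equivalent; witness: base=-4, step=2


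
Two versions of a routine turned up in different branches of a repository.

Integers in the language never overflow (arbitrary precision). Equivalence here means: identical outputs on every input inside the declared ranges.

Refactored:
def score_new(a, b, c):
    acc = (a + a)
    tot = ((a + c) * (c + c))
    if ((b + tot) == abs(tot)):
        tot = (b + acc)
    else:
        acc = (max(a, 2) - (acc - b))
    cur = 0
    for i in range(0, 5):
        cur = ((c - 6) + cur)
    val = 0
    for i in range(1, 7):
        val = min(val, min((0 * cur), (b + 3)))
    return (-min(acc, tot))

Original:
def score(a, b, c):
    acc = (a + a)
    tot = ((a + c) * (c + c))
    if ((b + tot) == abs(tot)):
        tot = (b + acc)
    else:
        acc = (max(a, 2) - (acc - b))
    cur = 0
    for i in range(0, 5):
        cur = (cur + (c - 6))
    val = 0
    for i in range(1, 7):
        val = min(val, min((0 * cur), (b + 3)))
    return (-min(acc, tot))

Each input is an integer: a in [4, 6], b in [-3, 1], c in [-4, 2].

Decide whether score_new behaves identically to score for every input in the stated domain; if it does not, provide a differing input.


Side by side, the visible changes include: same computation, different form.
As a probe, take a=5, b=-2, c=2: score runs acc = 10; tot = 28; ((b + tot) == abs(tot)) -> false; acc = -7; cur = 0; [i=0]; cur = -4; [i=1]; cur = -8; [i=2]; cur = -12; [i=3]; cur = -16; [i=4]; cur = -20; val = 0; [i=1]; val = 0; [i=2]; val = 0; [i=3]; val = 0; [i=4]; val = 0; [i=5]; val = 0; [i=6]; val = 0; return 7; score_new runs acc = 10; tot = 28; ((b + tot) == abs(tot)) -> false; acc = -7; cur = 0; [i=0]; cur = -4; [i=1]; cur = -8; [i=2]; cur = -12; [i=3]; cur = -16; [i=4]; cur = -20; val = 0; [i=1]; val = 0; [i=2]; val = 0; [i=3]; val = 0; [i=4]; val = 0; [i=5]; val = 0; [i=6]; val = 0; return 7; both end at 7.
An exhaustive pass over the 105 declared inputs shows identical outputs.
verdict: equivalent


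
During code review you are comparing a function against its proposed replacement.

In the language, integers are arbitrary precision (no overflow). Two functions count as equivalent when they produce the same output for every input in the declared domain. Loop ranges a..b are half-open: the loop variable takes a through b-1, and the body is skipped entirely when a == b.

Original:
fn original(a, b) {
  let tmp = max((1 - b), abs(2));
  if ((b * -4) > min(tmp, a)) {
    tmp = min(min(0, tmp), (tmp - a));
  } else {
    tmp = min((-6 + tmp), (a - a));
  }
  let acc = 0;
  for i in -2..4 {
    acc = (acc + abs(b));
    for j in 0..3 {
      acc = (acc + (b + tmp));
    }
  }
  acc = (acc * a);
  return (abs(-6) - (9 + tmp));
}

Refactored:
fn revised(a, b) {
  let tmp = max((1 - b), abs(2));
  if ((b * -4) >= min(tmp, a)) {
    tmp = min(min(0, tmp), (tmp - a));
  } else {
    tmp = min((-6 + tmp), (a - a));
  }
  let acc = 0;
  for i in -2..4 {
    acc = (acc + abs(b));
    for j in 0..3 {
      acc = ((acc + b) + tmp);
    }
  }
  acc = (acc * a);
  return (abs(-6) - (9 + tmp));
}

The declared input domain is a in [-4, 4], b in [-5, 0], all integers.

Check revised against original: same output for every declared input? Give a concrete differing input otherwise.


At a=0, b=0: original gives 1, revised gives -3.
verdict: not equivalent; witness: a=0, b=0


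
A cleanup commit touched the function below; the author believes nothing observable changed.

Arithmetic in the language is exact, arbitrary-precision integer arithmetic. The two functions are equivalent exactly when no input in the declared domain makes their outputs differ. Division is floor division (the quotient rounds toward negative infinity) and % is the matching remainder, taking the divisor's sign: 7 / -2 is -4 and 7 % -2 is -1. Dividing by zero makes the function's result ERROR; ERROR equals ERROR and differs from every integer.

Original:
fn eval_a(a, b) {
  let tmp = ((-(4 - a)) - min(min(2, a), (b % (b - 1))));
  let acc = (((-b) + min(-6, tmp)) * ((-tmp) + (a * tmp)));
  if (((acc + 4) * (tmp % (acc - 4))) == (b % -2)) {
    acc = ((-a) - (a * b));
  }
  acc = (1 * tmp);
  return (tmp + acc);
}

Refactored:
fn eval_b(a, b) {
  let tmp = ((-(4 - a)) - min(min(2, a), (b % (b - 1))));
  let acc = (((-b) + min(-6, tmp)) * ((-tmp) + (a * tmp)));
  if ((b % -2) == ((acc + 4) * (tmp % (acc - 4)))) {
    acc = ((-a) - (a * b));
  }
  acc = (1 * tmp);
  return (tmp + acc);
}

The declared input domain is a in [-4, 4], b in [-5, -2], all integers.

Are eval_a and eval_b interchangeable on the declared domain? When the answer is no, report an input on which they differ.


Equivalent — the differences include same computation, different form, yet no declared input distinguishes the two.
Spot check at a=2, b=-5 — eval_a: tmp = 3; acc = -3; (((acc + 4) * (tmp % (acc - 4))) == (b % -2)) -> false; acc = 3; return 6. eval_b: tmp = 3; acc = -3; ((b % -2) == ((acc + 4) * (tmp % (acc - 4)))) -> false; acc = 3; return 6. Both give 6.
Across all 36 domain points the two functions coincide.
verdict: equivalent


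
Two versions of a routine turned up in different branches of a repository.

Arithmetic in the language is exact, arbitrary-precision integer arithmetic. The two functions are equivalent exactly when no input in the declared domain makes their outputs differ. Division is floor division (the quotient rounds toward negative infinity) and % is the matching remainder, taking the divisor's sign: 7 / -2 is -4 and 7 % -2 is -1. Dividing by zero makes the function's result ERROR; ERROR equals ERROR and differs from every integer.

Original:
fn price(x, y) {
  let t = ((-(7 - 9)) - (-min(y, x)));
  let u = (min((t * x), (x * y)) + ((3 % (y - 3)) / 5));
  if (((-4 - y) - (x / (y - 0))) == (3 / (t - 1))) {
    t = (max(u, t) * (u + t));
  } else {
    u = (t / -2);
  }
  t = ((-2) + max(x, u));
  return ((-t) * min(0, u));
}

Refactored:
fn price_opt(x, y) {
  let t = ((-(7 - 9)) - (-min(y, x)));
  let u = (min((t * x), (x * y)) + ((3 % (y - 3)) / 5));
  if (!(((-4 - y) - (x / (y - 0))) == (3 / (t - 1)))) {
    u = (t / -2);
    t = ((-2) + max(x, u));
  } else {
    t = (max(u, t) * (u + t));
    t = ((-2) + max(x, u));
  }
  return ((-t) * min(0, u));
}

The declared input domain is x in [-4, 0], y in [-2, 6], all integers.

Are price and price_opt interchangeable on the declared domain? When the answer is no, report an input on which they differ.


Although arithmetic usage differs; min/max/abs usage differs; boolean connective usage differs; constant usage differs; statement counts differ, 45/45 inputs agree.
verdict: equivalent


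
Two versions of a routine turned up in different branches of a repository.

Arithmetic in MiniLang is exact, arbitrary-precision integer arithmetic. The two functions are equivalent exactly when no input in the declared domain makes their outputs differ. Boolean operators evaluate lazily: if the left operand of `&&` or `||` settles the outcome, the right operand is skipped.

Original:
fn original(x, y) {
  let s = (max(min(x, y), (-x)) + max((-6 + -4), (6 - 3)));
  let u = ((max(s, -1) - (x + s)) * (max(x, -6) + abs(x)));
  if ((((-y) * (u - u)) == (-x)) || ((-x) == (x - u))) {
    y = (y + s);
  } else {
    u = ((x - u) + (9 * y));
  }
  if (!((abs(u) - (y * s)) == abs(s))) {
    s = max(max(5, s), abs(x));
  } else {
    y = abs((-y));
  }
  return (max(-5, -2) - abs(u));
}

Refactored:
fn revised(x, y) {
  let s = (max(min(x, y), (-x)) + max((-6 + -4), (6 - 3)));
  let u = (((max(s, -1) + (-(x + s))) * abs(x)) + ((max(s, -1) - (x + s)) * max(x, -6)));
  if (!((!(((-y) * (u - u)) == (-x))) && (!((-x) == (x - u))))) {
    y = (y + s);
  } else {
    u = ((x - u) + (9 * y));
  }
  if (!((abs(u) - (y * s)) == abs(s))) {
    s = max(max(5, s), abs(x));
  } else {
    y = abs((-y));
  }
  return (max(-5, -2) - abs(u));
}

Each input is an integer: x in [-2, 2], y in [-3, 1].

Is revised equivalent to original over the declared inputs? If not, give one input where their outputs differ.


Although constant usage differs; boolean connective usage differs; arithmetic usage differs; min/max/abs usage differs, 25/25 inputs agree.
verdict: equivalent


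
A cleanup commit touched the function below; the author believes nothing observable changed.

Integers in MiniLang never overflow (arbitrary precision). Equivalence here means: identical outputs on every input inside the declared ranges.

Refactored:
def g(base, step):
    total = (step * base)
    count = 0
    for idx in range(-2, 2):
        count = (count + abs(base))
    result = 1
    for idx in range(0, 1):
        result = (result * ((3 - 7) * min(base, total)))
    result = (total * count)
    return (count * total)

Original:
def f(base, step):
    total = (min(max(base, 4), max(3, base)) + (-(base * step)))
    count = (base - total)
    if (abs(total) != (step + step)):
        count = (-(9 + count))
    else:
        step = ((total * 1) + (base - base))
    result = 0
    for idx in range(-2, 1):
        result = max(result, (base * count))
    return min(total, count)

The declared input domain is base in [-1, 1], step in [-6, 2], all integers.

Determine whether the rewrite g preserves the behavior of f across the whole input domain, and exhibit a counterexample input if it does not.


These are not equivalent — on base=-1, step=-6 the outputs split (-11 vs 24).
f: total := -3 | count := 2 | (abs(total) != (step + step)): true | count := -11 | result := 0 | iter idx=-2: | result := 11 | iter idx=-1: | result := 11 | iter idx=0: | result := 11 | result -11
g: total := 6 | count := 0 | iter idx=-2: | count := 1 | iter idx=-1: | count := 2 | iter idx=0: | count := 3 | iter idx=1: | count := 4 | result := 1 | iter idx=0: | result := 4 | result := 24 | result 24
verdict: not equivalent; witness: base=-1, step=-6


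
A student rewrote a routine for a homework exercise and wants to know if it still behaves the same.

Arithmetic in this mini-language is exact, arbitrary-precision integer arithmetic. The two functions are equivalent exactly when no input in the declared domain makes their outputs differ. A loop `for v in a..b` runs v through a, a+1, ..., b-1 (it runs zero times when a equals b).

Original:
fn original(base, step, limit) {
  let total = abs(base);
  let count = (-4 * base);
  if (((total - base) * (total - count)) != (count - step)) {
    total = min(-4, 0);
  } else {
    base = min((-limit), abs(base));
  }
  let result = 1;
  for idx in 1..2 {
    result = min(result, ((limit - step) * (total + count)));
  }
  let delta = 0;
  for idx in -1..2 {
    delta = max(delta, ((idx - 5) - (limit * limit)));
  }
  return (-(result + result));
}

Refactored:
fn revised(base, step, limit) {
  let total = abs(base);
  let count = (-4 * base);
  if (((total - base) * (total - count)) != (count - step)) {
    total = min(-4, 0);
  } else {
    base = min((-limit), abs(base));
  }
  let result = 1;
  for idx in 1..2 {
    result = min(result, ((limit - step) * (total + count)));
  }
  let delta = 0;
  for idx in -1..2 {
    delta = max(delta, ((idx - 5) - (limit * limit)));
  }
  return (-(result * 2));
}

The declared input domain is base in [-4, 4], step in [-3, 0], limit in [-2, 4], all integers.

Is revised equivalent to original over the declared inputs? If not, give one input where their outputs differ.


The two are interchangeable: arithmetic usage differs, constant usage differs, and every declared input agrees.
As a probe, take base=3, step=-1, limit=0: original runs total = 3; count = -12; (((total - base) * (total - count)) != (count - step)) -> true; total = -4; result = 1; [idx=1]; result = -16; delta = 0; [idx=-1]; delta = 0; [idx=0]; delta = 0; [idx=1]; delta = 0; return 32; revised runs total = 3; count = -12; (((total - base) * (total - count)) != (count - step)) -> true; total = -4; result = 1; [idx=1]; result = -16; delta = 0; [idx=-1]; delta = 0; [idx=0]; delta = 0; [idx=1]; delta = 0; return 32; both end at 32.
Checked all 252 inputs in the declared domain: the outputs agree on every one.
verdict: equivalent


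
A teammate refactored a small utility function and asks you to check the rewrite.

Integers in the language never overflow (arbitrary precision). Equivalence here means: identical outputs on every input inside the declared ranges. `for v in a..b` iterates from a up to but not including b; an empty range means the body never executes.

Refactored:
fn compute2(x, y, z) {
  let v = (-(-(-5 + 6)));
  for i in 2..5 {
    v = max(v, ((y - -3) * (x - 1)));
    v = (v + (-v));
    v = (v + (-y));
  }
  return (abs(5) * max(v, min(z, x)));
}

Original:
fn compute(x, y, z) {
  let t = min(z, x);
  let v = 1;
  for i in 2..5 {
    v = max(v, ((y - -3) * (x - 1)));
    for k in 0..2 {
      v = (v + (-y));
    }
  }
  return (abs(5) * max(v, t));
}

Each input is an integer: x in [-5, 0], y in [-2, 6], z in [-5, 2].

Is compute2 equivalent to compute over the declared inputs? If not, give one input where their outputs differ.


The rewrite breaks on x=-5, y=-2, z=-5, where the results are 65 and 10.
compute: t = -5; v = 1; [i=2]; v = 1; [k=0]; v = 3; [k=1]; v = 5; [i=3]; v = 5; [k=0]; v = 7; [k=1]; v = 9; [i=4]; v = 9; [k=0]; v = 11; [k=1]; v = 13; return 65
compute2: v = 1; [i=2]; v = 1; v = 0; v = 2; [i=3]; v = 2; v = 0; v = 2; [i=4]; v = 2; v = 0; v = 2; return 10
verdict: not equivalent; witness: x=-5, y=-2, z=-5


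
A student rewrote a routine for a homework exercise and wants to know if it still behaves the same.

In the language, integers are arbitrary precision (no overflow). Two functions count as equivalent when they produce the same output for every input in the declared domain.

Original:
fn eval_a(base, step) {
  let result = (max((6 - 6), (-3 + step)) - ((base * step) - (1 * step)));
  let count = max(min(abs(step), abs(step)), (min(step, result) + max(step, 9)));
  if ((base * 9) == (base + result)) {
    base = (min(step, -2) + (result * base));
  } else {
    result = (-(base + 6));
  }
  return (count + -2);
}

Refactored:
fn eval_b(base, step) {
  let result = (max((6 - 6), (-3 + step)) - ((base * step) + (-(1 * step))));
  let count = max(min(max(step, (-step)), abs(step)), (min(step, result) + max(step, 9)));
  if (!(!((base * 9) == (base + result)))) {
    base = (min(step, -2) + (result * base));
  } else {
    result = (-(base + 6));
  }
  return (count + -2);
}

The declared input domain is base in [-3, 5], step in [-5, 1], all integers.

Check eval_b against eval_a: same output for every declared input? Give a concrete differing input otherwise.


Differences: min/max/abs usage differs; also arithmetic usage differs; also boolean connective usage differs — yet all 63 inputs agree.
verdict: equivalent


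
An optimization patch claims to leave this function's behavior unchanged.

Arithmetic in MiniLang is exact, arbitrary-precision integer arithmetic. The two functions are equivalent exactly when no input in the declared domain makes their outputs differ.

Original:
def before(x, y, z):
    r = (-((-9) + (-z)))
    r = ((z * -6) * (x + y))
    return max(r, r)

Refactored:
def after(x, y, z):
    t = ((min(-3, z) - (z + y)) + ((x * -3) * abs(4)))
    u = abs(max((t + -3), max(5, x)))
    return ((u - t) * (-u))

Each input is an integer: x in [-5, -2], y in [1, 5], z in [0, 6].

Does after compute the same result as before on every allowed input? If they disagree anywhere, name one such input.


The rewrite breaks on x=-5, y=1, z=0, where the results are 0 and 159.
before: r := 9 | r := 0 | result 0
after: t := 56 | u := 53 | result 159
verdict: not equivalent; witness: x=-5, y=1, z=0


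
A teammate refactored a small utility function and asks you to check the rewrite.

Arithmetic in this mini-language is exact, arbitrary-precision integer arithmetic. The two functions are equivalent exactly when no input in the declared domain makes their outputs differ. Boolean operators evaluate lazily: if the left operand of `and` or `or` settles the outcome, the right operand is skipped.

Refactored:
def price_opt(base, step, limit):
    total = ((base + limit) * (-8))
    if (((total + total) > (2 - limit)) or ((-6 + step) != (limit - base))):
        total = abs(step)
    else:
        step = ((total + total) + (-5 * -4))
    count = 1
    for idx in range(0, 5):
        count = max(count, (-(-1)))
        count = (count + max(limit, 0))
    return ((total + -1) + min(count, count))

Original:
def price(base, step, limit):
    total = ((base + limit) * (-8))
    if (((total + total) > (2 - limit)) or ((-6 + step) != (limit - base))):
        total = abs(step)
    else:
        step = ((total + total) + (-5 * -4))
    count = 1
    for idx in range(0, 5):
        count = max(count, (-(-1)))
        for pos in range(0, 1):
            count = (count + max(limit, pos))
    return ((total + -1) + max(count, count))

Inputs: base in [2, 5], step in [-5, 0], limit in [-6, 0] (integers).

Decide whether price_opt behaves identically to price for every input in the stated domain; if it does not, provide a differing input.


Equivalent. The edit looks behavioral (`max(count, count)` became `min(count, count)`), but over these ranges it never changes the outcome.
An exhaustive pass over the 168 declared inputs shows identical outputs.
One worked example (base=2, step=0, limit=-6) — price: total=32, then (((total + total) > (2 - limit)) or ((-6 + step) != (limit - base))) is true, then total=0, then count=1, then (idx=0), then count=1, then (pos=0), then count=1, then (idx=1), then count=1, then (pos=0), then count=1, then (idx=2), then count=1, then (pos=0), then count=1, then (idx=3), then count=1, then (pos=0), then count=1, then (idx=4), then count=1, then (pos=0), then count=1, then returns 0; price_opt: total=32, then (((total + total) > (2 - limit)) or ((-6 + step) != (limit - base))) is true, then total=0, then count=1, then (idx=0), then count=1, then count=1, then (idx=1), then count=1, then count=1, then (idx=2), then count=1, then count=1, then (idx=3), then count=1, then count=1, then (idx=4), then count=1, then count=1, then returns 0; agreement on 0.
verdict: equivalent


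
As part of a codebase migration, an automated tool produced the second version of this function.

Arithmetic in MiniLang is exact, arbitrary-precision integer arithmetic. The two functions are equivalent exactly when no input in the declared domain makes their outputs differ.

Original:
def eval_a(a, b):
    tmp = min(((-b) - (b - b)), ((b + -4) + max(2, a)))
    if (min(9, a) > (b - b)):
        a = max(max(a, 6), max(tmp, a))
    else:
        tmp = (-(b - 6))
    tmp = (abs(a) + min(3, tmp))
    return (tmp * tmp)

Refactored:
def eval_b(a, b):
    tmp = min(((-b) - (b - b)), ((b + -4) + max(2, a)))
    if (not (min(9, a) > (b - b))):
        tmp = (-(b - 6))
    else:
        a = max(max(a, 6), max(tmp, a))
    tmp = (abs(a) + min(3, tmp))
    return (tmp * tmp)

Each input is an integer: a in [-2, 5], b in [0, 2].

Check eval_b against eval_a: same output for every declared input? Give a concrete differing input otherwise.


Changes here: boolean connective usage differs; the full 24-point sweep finds no disagreement.
verdict: equivalent


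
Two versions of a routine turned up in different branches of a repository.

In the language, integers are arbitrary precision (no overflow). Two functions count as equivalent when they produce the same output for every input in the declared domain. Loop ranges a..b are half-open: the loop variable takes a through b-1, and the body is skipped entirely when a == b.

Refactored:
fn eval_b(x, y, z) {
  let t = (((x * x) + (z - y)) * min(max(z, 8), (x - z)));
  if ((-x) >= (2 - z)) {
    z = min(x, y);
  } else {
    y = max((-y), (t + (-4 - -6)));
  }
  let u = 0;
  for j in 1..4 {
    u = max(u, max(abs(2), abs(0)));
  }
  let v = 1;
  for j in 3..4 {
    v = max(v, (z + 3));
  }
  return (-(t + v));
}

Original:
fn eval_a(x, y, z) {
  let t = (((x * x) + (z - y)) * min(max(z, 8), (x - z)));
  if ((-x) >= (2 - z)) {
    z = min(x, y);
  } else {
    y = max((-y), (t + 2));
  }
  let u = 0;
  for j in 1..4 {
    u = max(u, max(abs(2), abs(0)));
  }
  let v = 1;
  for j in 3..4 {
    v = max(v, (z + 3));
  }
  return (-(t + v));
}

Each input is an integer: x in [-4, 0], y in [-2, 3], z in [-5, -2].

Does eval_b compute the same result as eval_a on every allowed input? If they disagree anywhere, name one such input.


Reading the diff, among the changes: constant usage differs; arithmetic usage differs.
Spot check at x=-1, y=-2, z=-3 — eval_a: t := 0 | ((-x) >= (2 - z)): false | y := 2 | u := 0 | iter j=1: | u := 2 | iter j=2: | u := 2 | iter j=3: | u := 2 | v := 1 | iter j=3: | v := 1 | result -1. eval_b: t := 0 | ((-x) >= (2 - z)): false | y := 2 | u := 0 | iter j=1: | u := 2 | iter j=2: | u := 2 | iter j=3: | u := 2 | v := 1 | iter j=3: | v := 1 | result -1. Both give -1.
An exhaustive pass over the 120 declared inputs shows identical outputs.
verdict: equivalent


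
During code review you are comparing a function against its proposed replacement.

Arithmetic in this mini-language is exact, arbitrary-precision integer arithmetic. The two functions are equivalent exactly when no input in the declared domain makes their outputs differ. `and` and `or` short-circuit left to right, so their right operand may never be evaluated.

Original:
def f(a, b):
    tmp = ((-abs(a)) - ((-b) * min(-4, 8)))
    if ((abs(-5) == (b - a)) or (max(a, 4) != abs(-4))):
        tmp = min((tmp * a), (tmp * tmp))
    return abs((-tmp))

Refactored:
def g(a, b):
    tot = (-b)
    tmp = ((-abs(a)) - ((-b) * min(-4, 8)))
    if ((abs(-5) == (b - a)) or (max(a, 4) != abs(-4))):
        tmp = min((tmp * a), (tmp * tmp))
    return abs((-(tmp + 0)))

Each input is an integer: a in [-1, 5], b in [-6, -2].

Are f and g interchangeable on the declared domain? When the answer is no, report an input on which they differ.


Differences: statement counts differ; also arithmetic usage differs; also local variable names differ; also constant usage differs — yet all 35 inputs agree.
verdict: equivalent


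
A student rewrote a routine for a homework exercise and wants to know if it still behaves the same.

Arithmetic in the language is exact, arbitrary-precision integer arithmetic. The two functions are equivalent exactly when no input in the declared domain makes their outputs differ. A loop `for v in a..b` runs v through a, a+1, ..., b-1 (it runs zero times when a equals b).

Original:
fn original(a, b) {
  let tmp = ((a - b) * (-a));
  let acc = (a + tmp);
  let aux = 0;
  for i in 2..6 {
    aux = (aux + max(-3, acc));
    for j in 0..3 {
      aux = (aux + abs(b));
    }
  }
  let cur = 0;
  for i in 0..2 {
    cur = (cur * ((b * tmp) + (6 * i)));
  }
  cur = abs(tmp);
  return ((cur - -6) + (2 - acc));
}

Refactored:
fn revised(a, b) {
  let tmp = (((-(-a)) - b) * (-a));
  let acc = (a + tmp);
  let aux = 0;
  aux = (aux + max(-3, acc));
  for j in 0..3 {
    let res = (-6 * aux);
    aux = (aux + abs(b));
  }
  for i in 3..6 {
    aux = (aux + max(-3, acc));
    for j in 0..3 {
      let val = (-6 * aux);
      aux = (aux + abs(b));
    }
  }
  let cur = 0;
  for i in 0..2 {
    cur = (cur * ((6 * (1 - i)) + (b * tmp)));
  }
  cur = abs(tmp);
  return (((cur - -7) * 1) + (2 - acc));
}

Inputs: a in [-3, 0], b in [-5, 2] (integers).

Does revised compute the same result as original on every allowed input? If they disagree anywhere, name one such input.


These are not equivalent — on a=-3, b=-5 the outputs split (11 vs 12).
original: tmp=6, then acc=3, then aux=0, then (i=2), then aux=3, then (j=0), then aux=8, then (j=1), then aux=13, then (j=2), then aux=18, then (i=3), then aux=21, then (j=0), then aux=26, then (j=1), then aux=31, then (j=2), then aux=36, then (i=4), then aux=39, then (j=0), then aux=44, then (j=1), then aux=49, then (j=2), then aux=54, then (i=5), then aux=57, then (j=0), then aux=62, then (j=1), then aux=67, then (j=2), then aux=72, then cur=0, then (i=0), then cur=0, then (i=1), then cur=0, then cur=6, then returns 11
revised: tmp=6, then acc=3, then aux=0, then aux=3, then (j=0), then res=-18, then aux=8, then (j=1), then res=-48, then aux=13, then (j=2), then res=-78, then aux=18, then (i=3), then aux=21, then (j=0), then val=-126, then aux=26, then (j=1), then val=-156, then aux=31, then (j=2), then val=-186, then aux=36, then (i=4), then aux=39, then (j=0), then val=-234, then aux=44, then (j=1), then val=-264, then aux=49, then (j=2), then val=-294, then aux=54, then (i=5), then aux=57, then (j=0), then val=-342, then aux=62, then (j=1), then val=-372, then aux=67, then (j=2), then val=-402, then aux=72, then cur=0, then (i=0), then cur=0, then (i=1), then cur=0, then cur=6, then returns 12
verdict: not equivalent; witness: a=-3, b=-5


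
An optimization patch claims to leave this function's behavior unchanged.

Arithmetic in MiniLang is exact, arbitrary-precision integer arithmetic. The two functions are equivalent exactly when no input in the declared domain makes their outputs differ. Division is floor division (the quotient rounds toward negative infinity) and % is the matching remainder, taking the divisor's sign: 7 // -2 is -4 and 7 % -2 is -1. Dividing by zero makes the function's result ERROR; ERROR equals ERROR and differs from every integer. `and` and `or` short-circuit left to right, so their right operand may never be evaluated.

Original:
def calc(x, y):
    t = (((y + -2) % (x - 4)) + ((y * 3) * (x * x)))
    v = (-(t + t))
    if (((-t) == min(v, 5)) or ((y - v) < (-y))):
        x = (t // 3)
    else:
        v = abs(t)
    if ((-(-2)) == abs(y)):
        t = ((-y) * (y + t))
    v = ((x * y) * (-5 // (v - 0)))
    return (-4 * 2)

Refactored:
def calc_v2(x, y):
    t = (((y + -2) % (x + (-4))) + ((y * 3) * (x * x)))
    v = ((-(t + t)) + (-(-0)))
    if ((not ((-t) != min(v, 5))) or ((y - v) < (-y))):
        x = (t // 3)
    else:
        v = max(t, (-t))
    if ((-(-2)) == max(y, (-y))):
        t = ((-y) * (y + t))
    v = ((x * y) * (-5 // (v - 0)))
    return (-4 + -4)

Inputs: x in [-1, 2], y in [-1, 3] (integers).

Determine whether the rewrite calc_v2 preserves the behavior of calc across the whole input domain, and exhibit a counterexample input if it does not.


Differences: constant usage differs; boolean connective usage differs; comparison usage differs; arithmetic usage differs; min/max/abs usage differs — yet all 20 inputs agree.
verdict: equivalent
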